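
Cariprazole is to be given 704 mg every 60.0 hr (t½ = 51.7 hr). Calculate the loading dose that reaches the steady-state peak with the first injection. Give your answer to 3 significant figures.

k = ln 2 / 51.7 = 0.01341 hr⁻¹
Accumulation ratio R = 1 / (1 − e^(−kτ)) = 1 / (1 − e^(−0.01341×60.0)) = 1 / (1 − 0.4473) = 1.809
Loading dose = maintenance dose × R = 704 × 1.809 ≈ 1270 mg

1270 mg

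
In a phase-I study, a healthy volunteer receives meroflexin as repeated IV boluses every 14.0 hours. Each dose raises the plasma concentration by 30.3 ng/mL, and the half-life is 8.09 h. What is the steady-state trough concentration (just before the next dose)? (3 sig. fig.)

13.1 ng/mL

k = ln 2 / 8.09 = 0.08568 h⁻¹
Fraction remaining after one interval: e^(−kτ) = e^(−0.08568 × 14.0) = 0.3013
R = 1 / (1 − 0.3013) = 1.431
Css,max = 30.3 × 1.431 = 43.37 ng/mL
Css,min = Css,max × e^(−kτ) = 43.37 × 0.3013 ≈ 13.1 ng/mL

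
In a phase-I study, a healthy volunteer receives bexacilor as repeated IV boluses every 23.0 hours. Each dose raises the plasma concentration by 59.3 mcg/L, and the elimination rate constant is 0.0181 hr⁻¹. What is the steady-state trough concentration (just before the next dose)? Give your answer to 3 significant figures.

Fraction remaining after one interval: e^(−kτ) = e^(−0.01810 × 23.0) = 0.6595
R = 1 / (1 − 0.6595) = 2.937
Css,max = 59.3 × 2.937 = 174.1 mcg/L
Css,min = Css,max × e^(−kτ) = 174.1 × 0.6595 ≈ 115 mcg/L

115 mcg/L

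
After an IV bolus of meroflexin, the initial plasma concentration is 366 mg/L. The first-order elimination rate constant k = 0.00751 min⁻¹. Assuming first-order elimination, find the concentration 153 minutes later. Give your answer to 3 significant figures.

116 mg/L

C(t) = C₀ e^(−kt) = 366 × e^(−0.007510 × 153) = 366 × e^(−1.149) = 366 × 0.3169 ≈ 116 mg/L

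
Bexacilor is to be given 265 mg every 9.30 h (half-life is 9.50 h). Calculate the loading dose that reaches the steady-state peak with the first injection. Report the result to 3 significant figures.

k = ln 2 / 9.50 = 0.07296 h⁻¹
Accumulation ratio R = 1 / (1 − e^(−kτ)) = 1 / (1 − e^(−0.07296×9.30)) = 1 / (1 − 0.5073) = 2.030
Loading dose = maintenance dose × R = 265 × 2.030 ≈ 538 mg

538 mg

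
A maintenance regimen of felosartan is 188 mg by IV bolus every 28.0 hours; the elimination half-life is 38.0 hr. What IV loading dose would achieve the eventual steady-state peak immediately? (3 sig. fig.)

470 mg

k = ln 2 / 38.0 = 0.01824 hr⁻¹
Accumulation ratio R = 1 / (1 − e^(−kτ)) = 1 / (1 − e^(−0.01824×28.0)) = 1 / (1 − 0.6001) = 2.500
Loading dose = maintenance dose × R = 188 × 2.500 ≈ 470 mg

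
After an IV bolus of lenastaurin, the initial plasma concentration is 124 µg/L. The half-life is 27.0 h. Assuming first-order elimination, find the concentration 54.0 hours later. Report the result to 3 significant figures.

31.0 µg/L

k = ln 2 / 27.0 = 0.02567 h⁻¹
54.0 h is 2.000 half-lives, so C = 124 × (1/2)^2.000 = 124 × 0.2500 ≈ 31.0 µg/L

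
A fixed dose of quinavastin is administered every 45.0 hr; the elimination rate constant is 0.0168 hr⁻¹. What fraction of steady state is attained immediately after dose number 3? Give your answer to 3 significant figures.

0.896

f_n = 1 − e^(−nkτ) = 1 − e^(−3 × 0.01680 × 45.0) = 1 − e^(−2.268) = 1 − 0.1035 ≈ 0.896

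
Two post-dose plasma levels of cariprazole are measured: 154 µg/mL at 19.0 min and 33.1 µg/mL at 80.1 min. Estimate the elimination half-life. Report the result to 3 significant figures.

27.5 minutes

k = ln(C₁/C₂) / (t₂ − t₁) = ln(154/33.1) / (80.1 − 19.0)
  = 1.537 / 61.10 = 0.02516 min⁻¹
t½ = ln 2 / k = ln 2 / 0.02516 ≈ 27.5 minutes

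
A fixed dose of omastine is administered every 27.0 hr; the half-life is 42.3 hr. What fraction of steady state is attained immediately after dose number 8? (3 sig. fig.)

k = ln 2 / 42.3 = 0.01639 hr⁻¹
f_n = 1 − e^(−nkτ) = 1 − e^(−8 × 0.01639 × 27.0) = 1 − e^(−3.539) = 1 − 0.02903 ≈ 0.971

0.971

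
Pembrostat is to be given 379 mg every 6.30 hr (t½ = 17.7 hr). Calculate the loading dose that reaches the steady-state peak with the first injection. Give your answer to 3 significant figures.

k = ln 2 / 17.7 = 0.03916 hr⁻¹
Accumulation ratio R = 1 / (1 − e^(−kτ)) = 1 / (1 − e^(−0.03916×6.30)) = 1 / (1 − 0.7814) = 4.574
Loading dose = maintenance dose × R = 379 × 4.574 ≈ 1730 mg

1730 mg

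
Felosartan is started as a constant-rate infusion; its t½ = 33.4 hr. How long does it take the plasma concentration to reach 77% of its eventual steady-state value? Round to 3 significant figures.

k = ln 2 / 33.4 = 0.02075 hr⁻¹
f = 1 − e^(−kt)  ⇒  t = −ln(1 − f) / k
t = −ln(1 − 0.77) / 0.02075 = 1.470 / 0.02075 ≈ 70.8 hours

70.8 hours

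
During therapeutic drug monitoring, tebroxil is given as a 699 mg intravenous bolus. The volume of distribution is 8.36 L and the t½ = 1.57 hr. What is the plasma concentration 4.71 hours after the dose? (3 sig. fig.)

10.5 µg/mL

C₀ = dose / V = 699 / 8.36 = 83.61 µg/mL
k = ln 2 / 1.57 = 0.4415 hr⁻¹
C(t) = C₀ e^(−kt) = 83.61 × e^(−0.4415 × 4.71) = 83.61 × e^(−2.079) = 83.61 × 0.1250 ≈ 10.5 µg/mL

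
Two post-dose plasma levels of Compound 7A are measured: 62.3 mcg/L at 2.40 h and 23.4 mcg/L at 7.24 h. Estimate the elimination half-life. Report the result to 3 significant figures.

3.43 hours

k = ln(C₁/C₂) / (t₂ − t₁) = ln(62.3/23.4) / (7.24 − 2.40)
  = 0.9792 / 4.840 = 0.2023 h⁻¹
t½ = ln 2 / k = ln 2 / 0.2023 ≈ 3.43 hours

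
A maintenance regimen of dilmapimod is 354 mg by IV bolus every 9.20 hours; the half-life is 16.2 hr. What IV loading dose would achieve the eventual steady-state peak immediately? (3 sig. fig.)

k = ln 2 / 16.2 = 0.04279 hr⁻¹
Accumulation ratio R = 1 / (1 − e^(−kτ)) = 1 / (1 − e^(−0.04279×9.20)) = 1 / (1 − 0.6746) = 3.073
Loading dose = maintenance dose × R = 354 × 3.073 ≈ 1090 mg

1090 mg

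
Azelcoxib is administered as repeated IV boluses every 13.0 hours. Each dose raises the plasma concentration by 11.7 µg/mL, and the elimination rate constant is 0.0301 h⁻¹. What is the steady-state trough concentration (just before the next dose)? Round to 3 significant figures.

Fraction remaining after one interval: e^(−kτ) = e^(−0.03010 × 13.0) = 0.6762
R = 1 / (1 − 0.6762) = 3.088
Css,max = 11.7 × 3.088 = 36.13 µg/mL
Css,min = Css,max × e^(−kτ) = 36.13 × 0.6762 ≈ 24.4 µg/mL

24.4 µg/mL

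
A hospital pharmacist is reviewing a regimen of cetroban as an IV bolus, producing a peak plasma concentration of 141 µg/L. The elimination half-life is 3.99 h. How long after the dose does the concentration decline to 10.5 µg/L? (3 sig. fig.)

15.0 hours

k = ln 2 / 3.99 = 0.1737 h⁻¹
C(t) = C₀ e^(−kt)  ⇒  t = ln(C₀/C) / k
t = ln(141/10.5) / 0.1737 = 2.597 / 0.1737 ≈ 15.0 hours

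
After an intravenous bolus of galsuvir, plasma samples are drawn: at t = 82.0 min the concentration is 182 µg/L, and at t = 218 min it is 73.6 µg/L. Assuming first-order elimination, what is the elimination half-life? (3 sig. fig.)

104 minutes

k = ln(C₁/C₂) / (t₂ − t₁) = ln(182/73.6) / (218 − 82.0)
  = 0.9054 / 136.0 = 0.006657 min⁻¹
t½ = ln 2 / k = ln 2 / 0.006657 ≈ 104 minutes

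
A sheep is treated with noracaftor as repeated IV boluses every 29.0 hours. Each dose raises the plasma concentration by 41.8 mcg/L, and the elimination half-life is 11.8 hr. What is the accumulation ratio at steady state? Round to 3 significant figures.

1.22

k = ln 2 / 11.8 = 0.05874 hr⁻¹
Fraction remaining after one interval: e^(−kτ) = e^(−0.05874 × 29.0) = 0.1820
R = 1 / (1 − 0.1820) = 1 / 0.8180 ≈ 1.22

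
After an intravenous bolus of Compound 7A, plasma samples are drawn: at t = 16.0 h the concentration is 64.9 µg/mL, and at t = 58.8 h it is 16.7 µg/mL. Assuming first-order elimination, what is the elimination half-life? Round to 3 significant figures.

k = ln(C₁/C₂) / (t₂ − t₁) = ln(64.9/16.7) / (58.8 − 16.0)
  = 1.357 / 42.80 = 0.03172 h⁻¹
t½ = ln 2 / k = ln 2 / 0.03172 ≈ 21.9 hours

21.9 hours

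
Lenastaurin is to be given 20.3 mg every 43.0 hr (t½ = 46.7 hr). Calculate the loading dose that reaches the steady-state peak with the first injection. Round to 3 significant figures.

k = ln 2 / 46.7 = 0.01484 hr⁻¹
Accumulation ratio R = 1 / (1 − e^(−kτ)) = 1 / (1 − e^(−0.01484×43.0)) = 1 / (1 − 0.5282) = 2.120
Loading dose = maintenance dose × R = 20.3 × 2.120 ≈ 43.0 mg

43.0 mg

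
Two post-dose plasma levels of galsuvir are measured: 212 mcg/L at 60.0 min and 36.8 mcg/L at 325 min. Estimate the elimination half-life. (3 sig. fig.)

k = ln(C₁/C₂) / (t₂ − t₁) = ln(212/36.8) / (325 − 60.0)
  = 1.751 / 265.0 = 0.006608 min⁻¹
t½ = ln 2 / k = ln 2 / 0.006608 ≈ 105 minutes

105 minutes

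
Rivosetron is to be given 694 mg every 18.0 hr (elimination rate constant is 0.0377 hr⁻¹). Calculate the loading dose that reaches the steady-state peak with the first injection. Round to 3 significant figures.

1410 mg

Accumulation ratio R = 1 / (1 − e^(−kτ)) = 1 / (1 − e^(−0.03770×18.0)) = 1 / (1 − 0.5073) = 2.030
Loading dose = maintenance dose × R = 694 × 2.030 ≈ 1410 mg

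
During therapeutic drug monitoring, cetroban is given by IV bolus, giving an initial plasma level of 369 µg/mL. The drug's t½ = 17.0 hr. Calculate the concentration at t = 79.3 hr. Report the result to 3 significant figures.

k = ln 2 / 17.0 = 0.04077 hr⁻¹
79.3 hr is 4.665 half-lives, so C = 369 × (1/2)^4.665 = 369 × 0.03943 ≈ 14.5 µg/mL

14.5 µg/mL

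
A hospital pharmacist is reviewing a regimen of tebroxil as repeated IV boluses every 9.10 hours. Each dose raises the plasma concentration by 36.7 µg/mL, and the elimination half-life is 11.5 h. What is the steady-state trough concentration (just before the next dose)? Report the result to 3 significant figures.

k = ln 2 / 11.5 = 0.06027 h⁻¹
Fraction remaining after one interval: e^(−kτ) = e^(−0.06027 × 9.10) = 0.5778
R = 1 / (1 − 0.5778) = 2.369
Css,max = 36.7 × 2.369 = 86.93 µg/mL
Css,min = Css,max × e^(−kτ) = 86.93 × 0.5778 ≈ 50.2 µg/mL

50.2 µg/mL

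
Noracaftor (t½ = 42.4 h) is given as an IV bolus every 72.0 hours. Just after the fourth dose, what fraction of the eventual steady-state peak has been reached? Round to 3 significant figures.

0.991

k = ln 2 / 42.4 = 0.01635 h⁻¹
f_n = 1 − e^(−nkτ) = 1 − e^(−4 × 0.01635 × 72.0) = 1 − e^(−4.708) = 1 − 0.009021 ≈ 0.991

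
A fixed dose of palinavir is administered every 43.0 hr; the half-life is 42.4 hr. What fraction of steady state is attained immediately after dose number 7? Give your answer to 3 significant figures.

0.993

k = ln 2 / 42.4 = 0.01635 hr⁻¹
f_n = 1 − e^(−nkτ) = 1 − e^(−7 × 0.01635 × 43.0) = 1 − e^(−4.921) = 1 − 0.007294 ≈ 0.993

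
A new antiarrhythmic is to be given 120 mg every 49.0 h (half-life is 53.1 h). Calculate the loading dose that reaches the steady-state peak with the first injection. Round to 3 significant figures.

k = ln 2 / 53.1 = 0.01305 h⁻¹
Accumulation ratio R = 1 / (1 − e^(−kτ)) = 1 / (1 − e^(−0.01305×49.0)) = 1 / (1 − 0.5275) = 2.116
Loading dose = maintenance dose × R = 120 × 2.116 ≈ 254 mg

254 mg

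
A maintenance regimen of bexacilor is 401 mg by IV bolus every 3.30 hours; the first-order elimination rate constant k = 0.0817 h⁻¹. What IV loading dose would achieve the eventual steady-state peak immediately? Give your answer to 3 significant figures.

Accumulation ratio R = 1 / (1 − e^(−kτ)) = 1 / (1 − e^(−0.08170×3.30)) = 1 / (1 − 0.7637) = 4.232
Loading dose = maintenance dose × R = 401 × 4.232 ≈ 1700 mg

1700 mg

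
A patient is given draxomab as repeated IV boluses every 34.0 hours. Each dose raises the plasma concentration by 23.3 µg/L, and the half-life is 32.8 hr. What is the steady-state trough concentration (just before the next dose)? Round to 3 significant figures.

k = ln 2 / 32.8 = 0.02113 hr⁻¹
Fraction remaining after one interval: e^(−kτ) = e^(−0.02113 × 34.0) = 0.4875
R = 1 / (1 − 0.4875) = 1.951
Css,max = 23.3 × 1.951 = 45.46 µg/L
Css,min = Css,max × e^(−kτ) = 45.46 × 0.4875 ≈ 22.2 µg/L

22.2 µg/L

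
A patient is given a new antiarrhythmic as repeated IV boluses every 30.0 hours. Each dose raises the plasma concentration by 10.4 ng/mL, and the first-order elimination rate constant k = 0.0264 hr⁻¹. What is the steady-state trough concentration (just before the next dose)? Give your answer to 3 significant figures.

8.61 ng/mL

Fraction remaining after one interval: e^(−kτ) = e^(−0.02640 × 30.0) = 0.4529
R = 1 / (1 − 0.4529) = 1.828
Css,max = 10.4 × 1.828 = 19.01 ng/mL
Css,min = Css,max × e^(−kτ) = 19.01 × 0.4529 ≈ 8.61 ng/mL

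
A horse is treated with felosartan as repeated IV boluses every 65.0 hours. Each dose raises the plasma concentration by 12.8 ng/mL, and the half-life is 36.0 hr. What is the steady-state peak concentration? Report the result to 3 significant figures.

17.9 ng/mL

k = ln 2 / 36.0 = 0.01925 hr⁻¹
Fraction remaining after one interval: e^(−kτ) = e^(−0.01925 × 65.0) = 0.2861
R = 1 / (1 − 0.2861) = 1.401
Css,max = 12.8 × 1.401 ≈ 17.9 ng/mL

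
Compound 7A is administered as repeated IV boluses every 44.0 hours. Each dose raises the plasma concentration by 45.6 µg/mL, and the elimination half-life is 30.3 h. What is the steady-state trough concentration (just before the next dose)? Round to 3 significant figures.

k = ln 2 / 30.3 = 0.02288 h⁻¹
Fraction remaining after one interval: e^(−kτ) = e^(−0.02288 × 44.0) = 0.3655
R = 1 / (1 − 0.3655) = 1.576
Css,max = 45.6 × 1.576 = 71.87 µg/mL
Css,min = Css,max × e^(−kτ) = 71.87 × 0.3655 ≈ 26.3 µg/mL

26.3 µg/mL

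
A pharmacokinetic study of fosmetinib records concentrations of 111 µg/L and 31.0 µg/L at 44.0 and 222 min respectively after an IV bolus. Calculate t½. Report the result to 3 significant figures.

k = ln(C₁/C₂) / (t₂ − t₁) = ln(111/31.0) / (222 − 44.0)
  = 1.276 / 178.0 = 0.007166 min⁻¹
t½ = ln 2 / k = ln 2 / 0.007166 ≈ 96.7 minutes

96.7 minutes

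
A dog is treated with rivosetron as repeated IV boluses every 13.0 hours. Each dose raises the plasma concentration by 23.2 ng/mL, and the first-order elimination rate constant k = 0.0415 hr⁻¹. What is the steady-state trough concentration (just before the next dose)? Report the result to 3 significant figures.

32.4 ng/mL

Fraction remaining after one interval: e^(−kτ) = e^(−0.04150 × 13.0) = 0.5830
R = 1 / (1 − 0.5830) = 2.398
Css,max = 23.2 × 2.398 = 55.64 ng/mL
Css,min = Css,max × e^(−kτ) = 55.64 × 0.5830 ≈ 32.4 ng/mL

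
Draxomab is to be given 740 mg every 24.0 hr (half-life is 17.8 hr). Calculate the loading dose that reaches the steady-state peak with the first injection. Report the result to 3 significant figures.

k = ln 2 / 17.8 = 0.03894 hr⁻¹
Accumulation ratio R = 1 / (1 − e^(−kτ)) = 1 / (1 − e^(−0.03894×24.0)) = 1 / (1 − 0.3928) = 1.647
Loading dose = maintenance dose × R = 740 × 1.647 ≈ 1220 mg

1220 mg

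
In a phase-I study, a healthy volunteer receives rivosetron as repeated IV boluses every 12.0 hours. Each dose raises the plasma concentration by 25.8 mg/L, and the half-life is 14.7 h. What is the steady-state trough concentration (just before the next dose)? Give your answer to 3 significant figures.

33.9 mg/L

k = ln 2 / 14.7 = 0.04715 h⁻¹
Fraction remaining after one interval: e^(−kτ) = e^(−0.04715 × 12.0) = 0.5679
R = 1 / (1 − 0.5679) = 2.314
Css,max = 25.8 × 2.314 = 59.71 mg/L
Css,min = Css,max × e^(−kτ) = 59.71 × 0.5679 ≈ 33.9 mg/L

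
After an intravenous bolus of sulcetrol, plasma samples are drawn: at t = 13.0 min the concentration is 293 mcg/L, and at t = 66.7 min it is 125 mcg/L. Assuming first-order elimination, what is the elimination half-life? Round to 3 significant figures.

k = ln(C₁/C₂) / (t₂ − t₁) = ln(293/125) / (66.7 − 13.0)
  = 0.8519 / 53.70 = 0.01586 min⁻¹
t½ = ln 2 / k = ln 2 / 0.01586 ≈ 43.7 minutes

43.7 minutes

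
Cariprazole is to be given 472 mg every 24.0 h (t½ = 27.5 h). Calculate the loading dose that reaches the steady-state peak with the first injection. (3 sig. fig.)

k = ln 2 / 27.5 = 0.02521 h⁻¹
Accumulation ratio R = 1 / (1 − e^(−kτ)) = 1 / (1 − e^(−0.02521×24.0)) = 1 / (1 − 0.5461) = 2.203
Loading dose = maintenance dose × R = 472 × 2.203 ≈ 1040 mg

1040 mg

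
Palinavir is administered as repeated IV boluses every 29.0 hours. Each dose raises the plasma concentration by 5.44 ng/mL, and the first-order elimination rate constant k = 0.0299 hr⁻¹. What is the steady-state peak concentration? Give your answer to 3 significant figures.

Fraction remaining after one interval: e^(−kτ) = e^(−0.02990 × 29.0) = 0.4202
R = 1 / (1 − 0.4202) = 1.725
Css,max = 5.44 × 1.725 ≈ 9.38 ng/mL

9.38 ng/mL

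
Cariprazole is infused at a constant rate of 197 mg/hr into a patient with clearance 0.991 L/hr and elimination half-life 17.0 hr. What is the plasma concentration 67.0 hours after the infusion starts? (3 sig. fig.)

186 µg/mL

Css = rate / CL = 197 / 0.991 = 198.8 µg/mL
k = ln 2 / 17.0 = 0.04077 hr⁻¹
C(t) = Css (1 − e^(−kt)) = 198.8 × (1 − e^(−2.732)) = 198.8 × 0.9349 ≈ 186 µg/mL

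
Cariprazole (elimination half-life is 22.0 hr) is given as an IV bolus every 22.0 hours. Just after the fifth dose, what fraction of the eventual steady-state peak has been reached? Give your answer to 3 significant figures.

k = ln 2 / 22.0 = 0.03151 hr⁻¹
f_n = 1 − e^(−nkτ) = 1 − e^(−5 × 0.03151 × 22.0) = 1 − e^(−3.466) = 1 − 0.03125 ≈ 0.969

0.969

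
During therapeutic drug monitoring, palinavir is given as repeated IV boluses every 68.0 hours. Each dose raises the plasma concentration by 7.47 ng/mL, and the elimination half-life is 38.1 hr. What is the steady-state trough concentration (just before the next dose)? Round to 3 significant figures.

k = ln 2 / 38.1 = 0.01819 hr⁻¹
Fraction remaining after one interval: e^(−kτ) = e^(−0.01819 × 68.0) = 0.2902
R = 1 / (1 − 0.2902) = 1.409
Css,max = 7.47 × 1.409 = 10.52 ng/mL
Css,min = Css,max × e^(−kτ) = 10.52 × 0.2902 ≈ 3.05 ng/mL

3.05 ng/mL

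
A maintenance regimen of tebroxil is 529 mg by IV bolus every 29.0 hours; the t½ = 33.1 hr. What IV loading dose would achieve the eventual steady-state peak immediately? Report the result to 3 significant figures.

1160 mg

k = ln 2 / 33.1 = 0.02094 hr⁻¹
Accumulation ratio R = 1 / (1 − e^(−kτ)) = 1 / (1 − e^(−0.02094×29.0)) = 1 / (1 − 0.5448) = 2.197
Loading dose = maintenance dose × R = 529 × 2.197 ≈ 1160 mg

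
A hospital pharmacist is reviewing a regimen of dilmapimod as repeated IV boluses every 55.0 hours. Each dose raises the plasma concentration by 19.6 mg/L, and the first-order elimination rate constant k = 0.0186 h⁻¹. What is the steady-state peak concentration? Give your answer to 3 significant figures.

Fraction remaining after one interval: e^(−kτ) = e^(−0.01860 × 55.0) = 0.3595
R = 1 / (1 − 0.3595) = 1.561
Css,max = 19.6 × 1.561 ≈ 30.6 mg/L

30.6 mg/L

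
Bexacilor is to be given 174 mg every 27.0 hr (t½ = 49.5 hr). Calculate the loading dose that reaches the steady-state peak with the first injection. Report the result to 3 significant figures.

553 mg

k = ln 2 / 49.5 = 0.01400 hr⁻¹
Accumulation ratio R = 1 / (1 − e^(−kτ)) = 1 / (1 − e^(−0.01400×27.0)) = 1 / (1 − 0.6852) = 3.176
Loading dose = maintenance dose × R = 174 × 3.176 ≈ 553 mg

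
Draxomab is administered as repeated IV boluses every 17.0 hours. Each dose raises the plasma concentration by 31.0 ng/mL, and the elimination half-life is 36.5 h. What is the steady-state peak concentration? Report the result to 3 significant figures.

112 ng/mL

k = ln 2 / 36.5 = 0.01899 h⁻¹
Fraction remaining after one interval: e^(−kτ) = e^(−0.01899 × 17.0) = 0.7241
R = 1 / (1 − 0.7241) = 3.624
Css,max = 31.0 × 3.624 ≈ 112 ng/mL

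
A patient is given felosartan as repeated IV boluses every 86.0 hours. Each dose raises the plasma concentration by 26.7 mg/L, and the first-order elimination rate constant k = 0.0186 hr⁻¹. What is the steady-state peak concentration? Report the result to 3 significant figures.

33.5 mg/L

Fraction remaining after one interval: e^(−kτ) = e^(−0.01860 × 86.0) = 0.2020
R = 1 / (1 − 0.2020) = 1.253
Css,max = 26.7 × 1.253 ≈ 33.5 mg/L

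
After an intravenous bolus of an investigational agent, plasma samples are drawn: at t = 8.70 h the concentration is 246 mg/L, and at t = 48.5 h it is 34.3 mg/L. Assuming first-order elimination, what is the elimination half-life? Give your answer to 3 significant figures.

k = ln(C₁/C₂) / (t₂ − t₁) = ln(246/34.3) / (48.5 − 8.70)
  = 1.970 / 39.80 = 0.04950 h⁻¹
t½ = ln 2 / k = ln 2 / 0.04950 ≈ 14.0 hours

14.0 hours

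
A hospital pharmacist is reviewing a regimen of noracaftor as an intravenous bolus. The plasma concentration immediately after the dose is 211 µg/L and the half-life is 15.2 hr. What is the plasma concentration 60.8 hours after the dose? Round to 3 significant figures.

k = ln 2 / 15.2 = 0.04560 hr⁻¹
C(t) = C₀ e^(−kt) = 211 × e^(−0.04560 × 60.8) = 211 × e^(−2.773) = 211 × 0.06250 ≈ 13.2 µg/L

13.2 µg/L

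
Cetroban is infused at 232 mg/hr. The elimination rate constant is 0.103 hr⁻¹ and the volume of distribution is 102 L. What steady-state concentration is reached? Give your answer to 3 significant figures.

22.1 µg/mL

CL = k · V = 0.103 × 102 = 10.51 L/hr
Css = rate / CL = 232 / 10.51 ≈ 22.1 µg/mL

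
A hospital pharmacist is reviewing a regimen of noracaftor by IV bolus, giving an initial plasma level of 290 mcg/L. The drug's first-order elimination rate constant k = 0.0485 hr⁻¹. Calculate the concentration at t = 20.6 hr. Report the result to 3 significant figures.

107 mcg/L

C(t) = C₀ e^(−kt) = 290 × e^(−0.04850 × 20.6) = 290 × e^(−0.9991) = 290 × 0.3682 ≈ 107 mcg/L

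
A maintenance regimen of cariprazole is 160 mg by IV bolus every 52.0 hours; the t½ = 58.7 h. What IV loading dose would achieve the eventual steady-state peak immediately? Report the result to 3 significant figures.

k = ln 2 / 58.7 = 0.01181 h⁻¹
Accumulation ratio R = 1 / (1 − e^(−kτ)) = 1 / (1 − e^(−0.01181×52.0)) = 1 / (1 − 0.5412) = 2.179
Loading dose = maintenance dose × R = 160 × 2.179 ≈ 349 mg

349 mg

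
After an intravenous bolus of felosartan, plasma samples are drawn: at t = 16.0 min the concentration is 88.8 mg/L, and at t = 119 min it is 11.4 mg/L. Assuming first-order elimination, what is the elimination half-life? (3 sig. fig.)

k = ln(C₁/C₂) / (t₂ − t₁) = ln(88.8/11.4) / (119 − 16.0)
  = 2.053 / 103.0 = 0.01993 min⁻¹
t½ = ln 2 / k = ln 2 / 0.01993 ≈ 34.8 minutes

34.8 minutes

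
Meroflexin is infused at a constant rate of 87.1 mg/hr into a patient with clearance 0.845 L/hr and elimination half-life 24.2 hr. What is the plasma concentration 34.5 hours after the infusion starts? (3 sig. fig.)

Css = rate / CL = 87.1 / 0.845 = 103.1 mg/L
k = ln 2 / 24.2 = 0.02864 hr⁻¹
C(t) = Css (1 − e^(−kt)) = 103.1 × (1 − e^(−0.9882)) = 103.1 × 0.6277 ≈ 64.7 mg/L

64.7 mg/L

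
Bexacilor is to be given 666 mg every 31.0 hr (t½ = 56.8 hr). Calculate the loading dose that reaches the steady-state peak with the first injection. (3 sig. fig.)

k = ln 2 / 56.8 = 0.01220 hr⁻¹
Accumulation ratio R = 1 / (1 − e^(−kτ)) = 1 / (1 − e^(−0.01220×31.0)) = 1 / (1 − 0.6850) = 3.175
Loading dose = maintenance dose × R = 666 × 3.175 ≈ 2110 mg

2110 mg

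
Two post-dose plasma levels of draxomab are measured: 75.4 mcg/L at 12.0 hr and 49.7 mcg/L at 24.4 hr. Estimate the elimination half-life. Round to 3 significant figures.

20.6 hours

k = ln(C₁/C₂) / (t₂ − t₁) = ln(75.4/49.7) / (24.4 − 12.0)
  = 0.4168 / 12.40 = 0.03361 hr⁻¹
t½ = ln 2 / k = ln 2 / 0.03361 ≈ 20.6 hours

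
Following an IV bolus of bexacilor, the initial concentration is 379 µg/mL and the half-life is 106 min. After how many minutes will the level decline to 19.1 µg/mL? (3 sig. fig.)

457 minutes

k = ln 2 / 106 = 0.006539 min⁻¹
C(t) = C₀ e^(−kt)  ⇒  t = ln(C₀/C) / k
t = ln(379/19.1) / 0.006539 = 2.988 / 0.006539 ≈ 457 minutes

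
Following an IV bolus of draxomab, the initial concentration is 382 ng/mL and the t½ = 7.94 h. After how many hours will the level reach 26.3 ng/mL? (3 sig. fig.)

30.7 hours

k = ln 2 / 7.94 = 0.08730 h⁻¹
C(t) = C₀ e^(−kt)  ⇒  t = ln(C₀/C) / k
t = ln(382/26.3) / 0.08730 = 2.676 / 0.08730 ≈ 30.7 hours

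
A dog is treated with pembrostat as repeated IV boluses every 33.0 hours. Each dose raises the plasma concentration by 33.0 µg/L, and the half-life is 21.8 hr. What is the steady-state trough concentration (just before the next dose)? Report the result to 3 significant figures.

17.8 µg/L

k = ln 2 / 21.8 = 0.03180 hr⁻¹
Fraction remaining after one interval: e^(−kτ) = e^(−0.03180 × 33.0) = 0.3502
R = 1 / (1 − 0.3502) = 1.539
Css,max = 33.0 × 1.539 = 50.78 µg/L
Css,min = Css,max × e^(−kτ) = 50.78 × 0.3502 ≈ 17.8 µg/L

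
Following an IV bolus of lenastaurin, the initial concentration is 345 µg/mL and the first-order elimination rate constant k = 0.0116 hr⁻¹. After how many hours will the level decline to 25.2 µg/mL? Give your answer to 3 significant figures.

226 hours

C(t) = C₀ e^(−kt)  ⇒  t = ln(C₀/C) / k
t = ln(345/25.2) / 0.01160 = 2.617 / 0.01160 ≈ 226 hours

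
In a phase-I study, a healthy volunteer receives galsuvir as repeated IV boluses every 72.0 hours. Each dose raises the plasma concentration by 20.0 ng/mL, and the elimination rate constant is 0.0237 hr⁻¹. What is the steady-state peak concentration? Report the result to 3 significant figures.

24.4 ng/mL

Fraction remaining after one interval: e^(−kτ) = e^(−0.02370 × 72.0) = 0.1815
R = 1 / (1 − 0.1815) = 1.222
Css,max = 20.0 × 1.222 ≈ 24.4 ng/mL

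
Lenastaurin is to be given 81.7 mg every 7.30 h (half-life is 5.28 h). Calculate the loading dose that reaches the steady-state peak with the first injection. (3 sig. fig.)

133 mg

k = ln 2 / 5.28 = 0.1313 h⁻¹
Accumulation ratio R = 1 / (1 − e^(−kτ)) = 1 / (1 − e^(−0.1313×7.30)) = 1 / (1 − 0.3835) = 1.622
Loading dose = maintenance dose × R = 81.7 × 1.622 ≈ 133 mg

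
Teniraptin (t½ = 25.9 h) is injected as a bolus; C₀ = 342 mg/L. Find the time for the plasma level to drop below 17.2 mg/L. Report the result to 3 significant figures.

112 hours

k = ln 2 / 25.9 = 0.02676 h⁻¹
C(t) = C₀ e^(−kt)  ⇒  t = ln(C₀/C) / k
t = ln(342/17.2) / 0.02676 = 2.990 / 0.02676 ≈ 112 hours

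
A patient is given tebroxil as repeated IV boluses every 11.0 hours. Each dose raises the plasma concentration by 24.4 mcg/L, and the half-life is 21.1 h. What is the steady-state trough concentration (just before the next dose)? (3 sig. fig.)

k = ln 2 / 21.1 = 0.03285 h⁻¹
Fraction remaining after one interval: e^(−kτ) = e^(−0.03285 × 11.0) = 0.6967
R = 1 / (1 − 0.6967) = 3.297
Css,max = 24.4 × 3.297 = 80.46 mcg/L
Css,min = Css,max × e^(−kτ) = 80.46 × 0.6967 ≈ 56.1 mcg/L

56.1 mcg/L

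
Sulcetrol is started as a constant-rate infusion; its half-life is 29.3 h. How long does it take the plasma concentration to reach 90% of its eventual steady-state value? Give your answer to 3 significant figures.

97.3 hours

k = ln 2 / 29.3 = 0.02366 h⁻¹
f = 1 − e^(−kt)  ⇒  t = −ln(1 − f) / k
t = −ln(1 − 0.9) / 0.02366 = 2.303 / 0.02366 ≈ 97.3 hours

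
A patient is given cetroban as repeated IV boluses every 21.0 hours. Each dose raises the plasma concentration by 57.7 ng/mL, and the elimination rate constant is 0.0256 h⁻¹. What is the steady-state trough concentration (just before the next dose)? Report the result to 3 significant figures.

Fraction remaining after one interval: e^(−kτ) = e^(−0.02560 × 21.0) = 0.5841
R = 1 / (1 − 0.5841) = 2.405
Css,max = 57.7 × 2.405 = 138.8 ng/mL
Css,min = Css,max × e^(−kτ) = 138.8 × 0.5841 ≈ 81.1 ng/mL

81.1 ng/mL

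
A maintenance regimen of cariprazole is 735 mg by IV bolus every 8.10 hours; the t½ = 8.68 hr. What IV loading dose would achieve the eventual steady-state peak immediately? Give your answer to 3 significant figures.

k = ln 2 / 8.68 = 0.07986 hr⁻¹
Accumulation ratio R = 1 / (1 − e^(−kτ)) = 1 / (1 − e^(−0.07986×8.10)) = 1 / (1 − 0.5237) = 2.100
Loading dose = maintenance dose × R = 735 × 2.100 ≈ 1540 mg

1540 mg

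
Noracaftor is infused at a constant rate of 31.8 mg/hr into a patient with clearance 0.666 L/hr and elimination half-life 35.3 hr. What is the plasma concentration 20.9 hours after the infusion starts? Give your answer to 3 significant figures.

Css = rate / CL = 31.8 / 0.666 = 47.75 µg/mL
k = ln 2 / 35.3 = 0.01964 hr⁻¹
C(t) = Css (1 − e^(−kt)) = 47.75 × (1 − e^(−0.4104)) = 47.75 × 0.3366 ≈ 16.1 µg/mL

16.1 µg/mL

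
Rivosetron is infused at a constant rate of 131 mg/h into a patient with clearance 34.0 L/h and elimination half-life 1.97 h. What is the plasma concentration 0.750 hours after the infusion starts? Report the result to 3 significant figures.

Css = rate / CL = 131 / 34.0 = 3.853 mg/L
k = ln 2 / 1.97 = 0.3519 h⁻¹
C(t) = Css (1 − e^(−kt)) = 3.853 × (1 − e^(−0.2639)) = 3.853 × 0.2319 ≈ 0.894 mg/L

0.894 mg/L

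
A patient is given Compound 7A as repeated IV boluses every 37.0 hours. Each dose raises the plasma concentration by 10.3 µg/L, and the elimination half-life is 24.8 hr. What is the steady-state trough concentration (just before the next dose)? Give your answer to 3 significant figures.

k = ln 2 / 24.8 = 0.02795 hr⁻¹
Fraction remaining after one interval: e^(−kτ) = e^(−0.02795 × 37.0) = 0.3555
R = 1 / (1 − 0.3555) = 1.552
Css,max = 10.3 × 1.552 = 15.98 µg/L
Css,min = Css,max × e^(−kτ) = 15.98 × 0.3555 ≈ 5.68 µg/L

5.68 µg/L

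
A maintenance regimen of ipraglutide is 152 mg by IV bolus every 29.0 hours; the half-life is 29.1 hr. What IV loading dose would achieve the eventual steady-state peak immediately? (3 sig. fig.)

k = ln 2 / 29.1 = 0.02382 hr⁻¹
Accumulation ratio R = 1 / (1 − e^(−kτ)) = 1 / (1 − e^(−0.02382×29.0)) = 1 / (1 − 0.5012) = 2.005
Loading dose = maintenance dose × R = 152 × 2.005 ≈ 305 mg

305 mg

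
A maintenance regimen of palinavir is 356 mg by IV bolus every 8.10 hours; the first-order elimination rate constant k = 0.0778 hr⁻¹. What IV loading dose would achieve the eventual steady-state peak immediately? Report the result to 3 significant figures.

Accumulation ratio R = 1 / (1 − e^(−kτ)) = 1 / (1 − e^(−0.07780×8.10)) = 1 / (1 − 0.5325) = 2.139
Loading dose = maintenance dose × R = 356 × 2.139 ≈ 761 mg

761 mg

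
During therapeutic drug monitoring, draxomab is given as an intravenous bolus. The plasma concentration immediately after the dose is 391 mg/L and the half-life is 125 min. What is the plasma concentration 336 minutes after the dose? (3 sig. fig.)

k = ln 2 / 125 = 0.005545 min⁻¹
C(t) = C₀ e^(−kt) = 391 × e^(−0.005545 × 336) = 391 × e^(−1.863) = 391 × 0.1552 ≈ 60.7 mg/L

60.7 mg/L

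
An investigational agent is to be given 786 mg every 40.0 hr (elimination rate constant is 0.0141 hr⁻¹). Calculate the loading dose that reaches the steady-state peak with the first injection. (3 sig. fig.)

Accumulation ratio R = 1 / (1 − e^(−kτ)) = 1 / (1 − e^(−0.01410×40.0)) = 1 / (1 − 0.5689) = 2.320
Loading dose = maintenance dose × R = 786 × 2.320 ≈ 1820 mg

1820 mg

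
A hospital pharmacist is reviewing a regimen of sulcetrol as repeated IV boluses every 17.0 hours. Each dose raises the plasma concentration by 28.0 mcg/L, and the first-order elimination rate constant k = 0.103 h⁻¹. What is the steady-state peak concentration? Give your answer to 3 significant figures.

Fraction remaining after one interval: e^(−kτ) = e^(−0.1030 × 17.0) = 0.1736
R = 1 / (1 − 0.1736) = 1.210
Css,max = 28.0 × 1.210 ≈ 33.9 mcg/L

33.9 mcg/L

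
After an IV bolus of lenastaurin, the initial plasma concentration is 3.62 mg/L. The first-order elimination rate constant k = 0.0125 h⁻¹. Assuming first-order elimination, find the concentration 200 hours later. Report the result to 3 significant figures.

0.297 mg/L

C(t) = C₀ e^(−kt) = 3.62 × e^(−0.01250 × 200) = 3.62 × e^(−2.500) = 3.62 × 0.08208 ≈ 0.297 mg/L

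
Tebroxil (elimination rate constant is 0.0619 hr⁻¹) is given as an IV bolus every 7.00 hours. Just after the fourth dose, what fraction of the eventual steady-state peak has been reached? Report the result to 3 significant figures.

0.823

f_n = 1 − e^(−nkτ) = 1 − e^(−4 × 0.06190 × 7.00) = 1 − e^(−1.733) = 1 − 0.1767 ≈ 0.823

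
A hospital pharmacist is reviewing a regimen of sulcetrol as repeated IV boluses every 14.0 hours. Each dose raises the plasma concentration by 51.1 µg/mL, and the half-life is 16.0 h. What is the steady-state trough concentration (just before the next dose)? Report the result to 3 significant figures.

k = ln 2 / 16.0 = 0.04332 h⁻¹
Fraction remaining after one interval: e^(−kτ) = e^(−0.04332 × 14.0) = 0.5453
R = 1 / (1 − 0.5453) = 2.199
Css,max = 51.1 × 2.199 = 112.4 µg/mL
Css,min = Css,max × e^(−kτ) = 112.4 × 0.5453 ≈ 61.3 µg/mL

61.3 µg/mL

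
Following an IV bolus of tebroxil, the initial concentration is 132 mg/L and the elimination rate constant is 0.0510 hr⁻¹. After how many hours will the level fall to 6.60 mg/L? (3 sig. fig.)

58.7 hours

C(t) = C₀ e^(−kt)  ⇒  t = ln(C₀/C) / k
t = ln(132/6.60) / 0.05100 = 2.996 / 0.05100 ≈ 58.7 hours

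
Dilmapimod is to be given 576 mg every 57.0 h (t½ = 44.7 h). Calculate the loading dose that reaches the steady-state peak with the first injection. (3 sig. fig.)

k = ln 2 / 44.7 = 0.01551 h⁻¹
Accumulation ratio R = 1 / (1 − e^(−kτ)) = 1 / (1 − e^(−0.01551×57.0)) = 1 / (1 − 0.4132) = 1.704
Loading dose = maintenance dose × R = 576 × 1.704 ≈ 982 mg

982 mg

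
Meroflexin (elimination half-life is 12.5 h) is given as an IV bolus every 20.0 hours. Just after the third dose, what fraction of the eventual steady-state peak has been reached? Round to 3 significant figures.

0.964

k = ln 2 / 12.5 = 0.05545 h⁻¹
f_n = 1 − e^(−nkτ) = 1 − e^(−3 × 0.05545 × 20.0) = 1 − e^(−3.327) = 1 − 0.03590 ≈ 0.964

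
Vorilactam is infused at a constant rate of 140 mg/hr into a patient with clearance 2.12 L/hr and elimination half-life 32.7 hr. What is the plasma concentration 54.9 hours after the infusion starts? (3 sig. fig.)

45.4 µg/mL

Css = rate / CL = 140 / 2.12 = 66.04 µg/mL
k = ln 2 / 32.7 = 0.02120 hr⁻¹
C(t) = Css (1 − e^(−kt)) = 66.04 × (1 − e^(−1.164)) = 66.04 × 0.6877 ≈ 45.4 µg/mL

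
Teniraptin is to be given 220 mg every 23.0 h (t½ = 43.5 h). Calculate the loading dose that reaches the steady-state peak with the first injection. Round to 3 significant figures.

k = ln 2 / 43.5 = 0.01593 h⁻¹
Accumulation ratio R = 1 / (1 − e^(−kτ)) = 1 / (1 − e^(−0.01593×23.0)) = 1 / (1 − 0.6932) = 3.259
Loading dose = maintenance dose × R = 220 × 3.259 ≈ 717 mg

717 mg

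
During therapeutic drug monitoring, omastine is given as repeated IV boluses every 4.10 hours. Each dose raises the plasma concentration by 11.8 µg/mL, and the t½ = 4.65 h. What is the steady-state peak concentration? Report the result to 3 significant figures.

k = ln 2 / 4.65 = 0.1491 h⁻¹
Fraction remaining after one interval: e^(−kτ) = e^(−0.1491 × 4.10) = 0.5427
R = 1 / (1 − 0.5427) = 2.187
Css,max = 11.8 × 2.187 ≈ 25.8 µg/mL

25.8 µg/mL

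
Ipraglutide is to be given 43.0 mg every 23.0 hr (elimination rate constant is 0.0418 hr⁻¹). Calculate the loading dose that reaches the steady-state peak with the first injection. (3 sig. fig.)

Accumulation ratio R = 1 / (1 − e^(−kτ)) = 1 / (1 − e^(−0.04180×23.0)) = 1 / (1 − 0.3824) = 1.619
Loading dose = maintenance dose × R = 43.0 × 1.619 ≈ 69.6 mg

69.6 mg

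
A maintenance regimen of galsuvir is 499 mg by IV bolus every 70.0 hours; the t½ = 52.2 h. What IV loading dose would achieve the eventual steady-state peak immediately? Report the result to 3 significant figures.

824 mg

k = ln 2 / 52.2 = 0.01328 h⁻¹
Accumulation ratio R = 1 / (1 − e^(−kτ)) = 1 / (1 − e^(−0.01328×70.0)) = 1 / (1 − 0.3947) = 1.652
Loading dose = maintenance dose × R = 499 × 1.652 ≈ 824 mg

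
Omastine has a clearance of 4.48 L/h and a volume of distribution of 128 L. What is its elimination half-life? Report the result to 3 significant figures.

19.8 hours

k = CL / V = 4.48 / 128 = 0.03500 h⁻¹
t½ = ln 2 / k = ln 2 / 0.03500 ≈ 19.8 hours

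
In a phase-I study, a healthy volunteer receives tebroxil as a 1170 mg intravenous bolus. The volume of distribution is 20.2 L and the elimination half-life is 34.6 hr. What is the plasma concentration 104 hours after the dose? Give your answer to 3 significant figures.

C₀ = dose / V = 1170 / 20.2 = 57.92 µg/mL
k = ln 2 / 34.6 = 0.02003 hr⁻¹
C(t) = C₀ e^(−kt) = 57.92 × e^(−0.02003 × 104) = 57.92 × e^(−2.083) = 57.92 × 0.1245 ≈ 7.21 µg/mL

7.21 µg/mL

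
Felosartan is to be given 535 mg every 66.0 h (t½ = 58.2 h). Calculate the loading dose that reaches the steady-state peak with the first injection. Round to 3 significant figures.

983 mg

k = ln 2 / 58.2 = 0.01191 h⁻¹
Accumulation ratio R = 1 / (1 − e^(−kτ)) = 1 / (1 − e^(−0.01191×66.0)) = 1 / (1 − 0.4556) = 1.837
Loading dose = maintenance dose × R = 535 × 1.837 ≈ 983 mg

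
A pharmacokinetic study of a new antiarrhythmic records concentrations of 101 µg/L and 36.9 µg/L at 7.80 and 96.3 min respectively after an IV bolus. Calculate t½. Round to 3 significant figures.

60.9 minutes

k = ln(C₁/C₂) / (t₂ − t₁) = ln(101/36.9) / (96.3 − 7.80)
  = 1.007 / 88.50 = 0.01138 min⁻¹
t½ = ln 2 / k = ln 2 / 0.01138 ≈ 60.9 minutes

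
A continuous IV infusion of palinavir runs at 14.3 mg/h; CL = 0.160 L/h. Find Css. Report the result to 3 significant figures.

89.4 mg/L

Css = infusion rate / CL = 14.3 / 0.160 ≈ 89.4 mg/L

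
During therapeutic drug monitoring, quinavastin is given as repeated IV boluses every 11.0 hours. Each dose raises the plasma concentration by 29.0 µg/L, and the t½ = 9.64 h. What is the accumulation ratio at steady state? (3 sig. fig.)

1.83

k = ln 2 / 9.64 = 0.07190 h⁻¹
Fraction remaining after one interval: e^(−kτ) = e^(−0.07190 × 11.0) = 0.4534
R = 1 / (1 − 0.4534) = 1 / 0.5466 ≈ 1.83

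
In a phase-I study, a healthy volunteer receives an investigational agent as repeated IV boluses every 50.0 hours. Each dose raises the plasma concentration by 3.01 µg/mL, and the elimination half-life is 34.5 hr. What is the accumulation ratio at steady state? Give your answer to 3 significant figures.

k = ln 2 / 34.5 = 0.02009 hr⁻¹
Fraction remaining after one interval: e^(−kτ) = e^(−0.02009 × 50.0) = 0.3662
R = 1 / (1 − 0.3662) = 1 / 0.6338 ≈ 1.58

1.58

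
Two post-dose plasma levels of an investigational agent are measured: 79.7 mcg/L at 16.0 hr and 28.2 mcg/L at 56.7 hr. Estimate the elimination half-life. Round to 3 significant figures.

27.2 hours

k = ln(C₁/C₂) / (t₂ − t₁) = ln(79.7/28.2) / (56.7 − 16.0)
  = 1.039 / 40.70 = 0.02553 hr⁻¹
t½ = ln 2 / k = ln 2 / 0.02553 ≈ 27.2 hours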